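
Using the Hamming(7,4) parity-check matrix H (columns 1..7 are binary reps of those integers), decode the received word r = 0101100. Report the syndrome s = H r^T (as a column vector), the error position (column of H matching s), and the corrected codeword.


s = (0, 1, 1)^T, error position = 3, corrected codeword c = 0111100

Compute s = H r^T mod 2 one row at a time:
  s_1 = 1 + 1 + 0 + 0 = 2 ≡ 0 (mod 2).
  s_2 = 1 + 0 + 0 + 0 = 1 ≡ 1 (mod 2).
  s_3 = 0 + 0 + 1 + 0 = 1 ≡ 1 (mod 2).
s = (0, 1, 1)^T — this equals column 3 of H (binary 011), so error is at position 3.
Correct: flip bit 3 of r = 0101100 to get c = 0111100.


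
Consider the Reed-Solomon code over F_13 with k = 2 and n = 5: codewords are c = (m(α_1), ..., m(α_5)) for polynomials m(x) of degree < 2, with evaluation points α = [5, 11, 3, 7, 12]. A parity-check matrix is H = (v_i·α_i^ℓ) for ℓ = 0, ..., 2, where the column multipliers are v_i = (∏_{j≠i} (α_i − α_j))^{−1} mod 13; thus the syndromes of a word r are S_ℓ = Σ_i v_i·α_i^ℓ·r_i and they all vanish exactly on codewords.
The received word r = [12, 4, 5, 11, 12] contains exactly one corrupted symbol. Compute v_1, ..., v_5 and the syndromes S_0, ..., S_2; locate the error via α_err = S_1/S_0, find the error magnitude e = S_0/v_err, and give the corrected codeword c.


S = (4, 7, 9), error at position 1, error magnitude e = 4, c = [8, 4, 5, 11, 12].

Step 1: column multipliers v_i = (∏_{j≠i}(α_i − α_j))^{−1} mod 13.
  i = 1 (α = 5): (5−11)(5−3)(5−7)(5−12) = (−6)·2·(−2)·(−7) = −168 ≡ 1, so v_1 = 1^{−1} = 1 (mod 13).
  i = 2 (α = 11): (11−5)(11−3)(11−7)(11−12) = 6·8·4·(−1) = −192 ≡ 3, so v_2 = 3^{−1} = 9 (mod 13).
  i = 3 (α = 3): (3−5)(3−11)(3−7)(3−12) = (−2)·(−8)·(−4)·(−9) = 576 ≡ 4, so v_3 = 4^{−1} = 10 (mod 13).
  i = 4 (α = 7): (7−5)(7−11)(7−3)(7−12) = 2·(−4)·4·(−5) = 160 ≡ 4, so v_4 = 4^{−1} = 10 (mod 13).
  i = 5 (α = 12): (12−5)(12−11)(12−3)(12−7) = 7·1·9·5 = 315 ≡ 3, so v_5 = 3^{−1} = 9 (mod 13).
  v = [1, 9, 10, 10, 9].
Step 2: syndromes of r = [12, 4, 5, 11, 12] (all sums mod 13).
  S_0 = Σ v_i r_i = 1·12 + 9·4 + 10·5 + 10·11 + 9·12 = 316 ≡ 4.
  S_1 = Σ v_i α_i r_i = 1·5·12 + 9·11·4 + 10·3·5 + 10·7·11 + 9·12·12 = 2672 ≡ 7.
  α_i^2 mod 13 = [12, 4, 9, 10, 1].
  S_2 = Σ v_i α_i^2 r_i = 1·12·12 + 9·4·4 + 10·9·5 + 10·10·11 + 9·1·12 = 1946 ≡ 9.
  S = (4, 7, 9) ≠ 0, so r is not a codeword (an error is present).
Step 3: locate the error. For a single error e at position i, S_ℓ = v_i·e·α_i^ℓ, so α_err = S_1/S_0.
  S_0^{−1} = 4^{−1} = 10 (mod 13), so α_err = 7·10 = 70 ≡ 5 = α_1. Error position i = 1.
  Consistency check: S_2/S_1 = 9·2 = 18 ≡ 5 = α_err ✓ (single-error assumption holds).
Step 4: error magnitude e = S_0/v_1 = S_0·∏_{j≠1}(α_1 − α_j) = 4·1 = 4 ≡ 4 (mod 13).
Step 5: correct position 1: c_1 = r_1 − e = 12 − 4 ≡ 8 (mod 13). Hence c = [8, 4, 5, 11, 12].
  Check: interpolating c through the α_i gives m(x) = 7 + 8·x (degree < 2) with m(α_i) = c_i for every i, so c is indeed a codeword.


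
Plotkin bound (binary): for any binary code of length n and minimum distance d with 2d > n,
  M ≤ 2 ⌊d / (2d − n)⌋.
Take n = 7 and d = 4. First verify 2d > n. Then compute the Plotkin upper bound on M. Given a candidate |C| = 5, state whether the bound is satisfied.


Plotkin bound M ≤ 8; given |C| = 5 ≤ bound (satisfied).

Check applicability: 2d = 8, n = 7.
2d − n = 1 > 0, so Plotkin applies.
Compute d/(2d−n) = 4/1 ≈ 4.0000.
⌊d/(2d−n)⌋ = 4.
Plotkin bound: M ≤ 2·4 = 8.
Given |C| = 5, check: satisfied.
This |C| is below the Plotkin bound.


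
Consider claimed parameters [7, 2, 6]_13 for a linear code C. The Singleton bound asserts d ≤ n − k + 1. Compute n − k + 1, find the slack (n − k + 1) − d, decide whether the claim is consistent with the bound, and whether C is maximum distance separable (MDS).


Singleton RHS = n − k + 1 = 6, slack = 0, bound satisfied, MDS.

Singleton bound: d ≤ n − k + 1.
Here n = 7, k = 2, so n − k + 1 = 6.
Given d = 6, check d ≤ 6: YES.
Slack = (n − k + 1) − d = 0.
The code is MDS (slack = 0).
Description: the claimed parameters are [7, 2, 6]_13; such a code would be MDS (meets Singleton bound).


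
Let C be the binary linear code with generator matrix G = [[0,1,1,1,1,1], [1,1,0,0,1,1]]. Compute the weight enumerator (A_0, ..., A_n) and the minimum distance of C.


Weight distribution: A_0 = 1, A_3 = 1, A_4 = 1, A_5 = 1. Minimum distance d = 3.

Enumerate all 2^2 = 4 messages m ∈ F_2^2.
For each, compute codeword c = mG in F_2^6, then tally its weight.
  m = 00 → c = 000000, weight = 0.
  m = 10 → c = 011111, weight = 5.
  m = 01 → c = 110011, weight = 4.
  m = 11 → c = 101100, weight = 3.
Tally weights:
  weight 0: 1 codewords.
  weight 3: 1 codewords.
  weight 4: 1 codewords.
  weight 5: 1 codewords.
Minimum distance d = smallest w > 0 with A_w > 0 = 3.
Sanity: Σ A_w = 4 = 2^2 = 4 ✓.


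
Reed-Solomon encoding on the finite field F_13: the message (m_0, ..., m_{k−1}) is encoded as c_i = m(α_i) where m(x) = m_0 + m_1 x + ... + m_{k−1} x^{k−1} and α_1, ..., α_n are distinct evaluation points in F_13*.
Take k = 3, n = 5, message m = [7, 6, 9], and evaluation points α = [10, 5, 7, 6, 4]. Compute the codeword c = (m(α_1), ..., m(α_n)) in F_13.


c = [5, 2, 9, 3, 6]

Message polynomial: m(x) = 7 + 6·x + 9·x^2 (mod 13).
For each evaluation point α_i, compute m(α_i) mod 13:
  α_1 = 10: Horner steps 9 → 5 → 5, so m(10) = 5.
  α_2 = 5: Horner steps 9 → 12 → 2, so m(5) = 2.
  α_3 = 7: Horner steps 9 → 4 → 9, so m(7) = 9.
  α_4 = 6: Horner steps 9 → 8 → 3, so m(6) = 3.
  α_5 = 4: Horner steps 9 → 3 → 6, so m(4) = 6.
Codeword c = [5, 2, 9, 3, 6] ∈ F_13^5.


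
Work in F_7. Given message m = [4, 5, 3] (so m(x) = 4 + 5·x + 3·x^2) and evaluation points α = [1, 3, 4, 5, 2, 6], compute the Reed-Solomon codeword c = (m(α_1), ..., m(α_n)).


c = [5, 4, 2, 6, 5, 2]

Message polynomial: m(x) = 4 + 5·x + 3·x^2 (mod 7).
For each evaluation point α_i, compute m(α_i) mod 7:
  α_1 = 1: Horner steps 3 → 1 → 5, so m(1) = 5.
  α_2 = 3: Horner steps 3 → 0 → 4, so m(3) = 4.
  α_3 = 4: Horner steps 3 → 3 → 2, so m(4) = 2.
  α_4 = 5: Horner steps 3 → 6 → 6, so m(5) = 6.
  α_5 = 2: Horner steps 3 → 4 → 5, so m(2) = 5.
  α_6 = 6: Horner steps 3 → 2 → 2, so m(6) = 2.
Codeword c = [5, 4, 2, 6, 5, 2] ∈ F_7^6.


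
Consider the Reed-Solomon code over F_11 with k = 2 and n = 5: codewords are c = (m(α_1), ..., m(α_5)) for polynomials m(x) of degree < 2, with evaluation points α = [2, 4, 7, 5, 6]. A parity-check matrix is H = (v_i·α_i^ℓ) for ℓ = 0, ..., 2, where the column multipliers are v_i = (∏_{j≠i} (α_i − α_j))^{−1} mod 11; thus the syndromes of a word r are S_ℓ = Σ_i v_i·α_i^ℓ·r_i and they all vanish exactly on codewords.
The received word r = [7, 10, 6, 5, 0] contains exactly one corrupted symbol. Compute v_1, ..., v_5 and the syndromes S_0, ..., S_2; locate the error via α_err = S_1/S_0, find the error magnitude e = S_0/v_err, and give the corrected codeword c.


S = (2, 4, 8), error at position 1, error magnitude e = 9, c = [9, 10, 6, 5, 0].

Step 1: column multipliers v_i = (∏_{j≠i}(α_i − α_j))^{−1} mod 11.
  i = 1 (α = 2): (2−4)(2−7)(2−5)(2−6) = (−2)·(−5)·(−3)·(−4) = 120 ≡ 10, so v_1 = 10^{−1} = 10 (mod 11).
  i = 2 (α = 4): (4−2)(4−7)(4−5)(4−6) = 2·(−3)·(−1)·(−2) = −12 ≡ 10, so v_2 = 10^{−1} = 10 (mod 11).
  i = 3 (α = 7): (7−2)(7−4)(7−5)(7−6) = 5·3·2·1 = 30 ≡ 8, so v_3 = 8^{−1} = 7 (mod 11).
  i = 4 (α = 5): (5−2)(5−4)(5−7)(5−6) = 3·1·(−2)·(−1) = 6 ≡ 6, so v_4 = 6^{−1} = 2 (mod 11).
  i = 5 (α = 6): (6−2)(6−4)(6−7)(6−5) = 4·2·(−1)·1 = −8 ≡ 3, so v_5 = 3^{−1} = 4 (mod 11).
  v = [10, 10, 7, 2, 4].
Step 2: syndromes of r = [7, 10, 6, 5, 0] (all sums mod 11).
  S_0 = Σ v_i r_i = 10·7 + 10·10 + 7·6 + 2·5 + 4·0 = 222 ≡ 2.
  S_1 = Σ v_i α_i r_i = 10·2·7 + 10·4·10 + 7·7·6 + 2·5·5 + 4·6·0 = 884 ≡ 4.
  α_i^2 mod 11 = [4, 5, 5, 3, 3].
  S_2 = Σ v_i α_i^2 r_i = 10·4·7 + 10·5·10 + 7·5·6 + 2·3·5 + 4·3·0 = 1020 ≡ 8.
  S = (2, 4, 8) ≠ 0, so r is not a codeword (an error is present).
Step 3: locate the error. For a single error e at position i, S_ℓ = v_i·e·α_i^ℓ, so α_err = S_1/S_0.
  S_0^{−1} = 2^{−1} = 6 (mod 11), so α_err = 4·6 = 24 ≡ 2 = α_1. Error position i = 1.
  Consistency check: S_2/S_1 = 8·3 = 24 ≡ 2 = α_err ✓ (single-error assumption holds).
Step 4: error magnitude e = S_0/v_1 = S_0·∏_{j≠1}(α_1 − α_j) = 2·10 = 20 ≡ 9 (mod 11).
Step 5: correct position 1: c_1 = r_1 − e = 7 − 9 ≡ 9 (mod 11). Hence c = [9, 10, 6, 5, 0].
  Check: interpolating c through the α_i gives m(x) = 8 + 6·x (degree < 2) with m(α_i) = c_i for every i, so c is indeed a codeword.


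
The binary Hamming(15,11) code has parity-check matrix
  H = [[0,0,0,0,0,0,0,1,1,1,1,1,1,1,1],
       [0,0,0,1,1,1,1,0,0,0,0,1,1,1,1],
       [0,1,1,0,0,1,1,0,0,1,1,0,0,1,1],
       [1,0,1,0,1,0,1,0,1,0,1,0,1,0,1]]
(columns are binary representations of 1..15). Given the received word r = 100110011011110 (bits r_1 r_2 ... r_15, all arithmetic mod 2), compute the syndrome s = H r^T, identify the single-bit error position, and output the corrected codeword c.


s = (0, 1, 0, 1)^T, error position = 5, corrected codeword c = 100100011011110

Compute s = H r^T mod 2 one row at a time:
  s_1 = 1 + 1 + 0 + 1 + 1 + 1 + 1 + 0 = 6 ≡ 0 (mod 2).
  s_2 = 1 + 1 + 0 + 0 + 1 + 1 + 1 + 0 = 5 ≡ 1 (mod 2).
  s_3 = 0 + 0 + 0 + 0 + 0 + 1 + 1 + 0 = 2 ≡ 0 (mod 2).
  s_4 = 1 + 0 + 1 + 0 + 1 + 1 + 1 + 0 = 5 ≡ 1 (mod 2).
s = (0, 1, 0, 1)^T — this equals column 5 of H (binary 0101), so error is at position 5.
Correct: flip bit 5 of r = 100110011011110 to get c = 100100011011110.


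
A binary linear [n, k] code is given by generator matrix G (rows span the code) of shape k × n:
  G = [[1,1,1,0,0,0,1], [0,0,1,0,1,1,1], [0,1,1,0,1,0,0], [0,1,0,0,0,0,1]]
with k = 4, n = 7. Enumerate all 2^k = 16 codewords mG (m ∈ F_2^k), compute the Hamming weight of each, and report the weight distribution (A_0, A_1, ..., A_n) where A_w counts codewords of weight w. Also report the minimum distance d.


Weight distribution: A_0 = 1, A_1 = 1, A_2 = 2, A_3 = 6, A_4 = 5, A_5 = 1. Minimum distance d = 1.

Enumerate all 2^4 = 16 messages m ∈ F_2^4.
For each, compute codeword c = mG in F_2^7, then tally its weight.
  m = 0000 → c = 0000000, weight = 0.
  m = 1000 → c = 1110001, weight = 4.
  m = 0100 → c = 0010111, weight = 4.
  m = 1100 → c = 1100110, weight = 4.
  m = 0010 → c = 0110100, weight = 3.
  m = 1010 → c = 1000101, weight = 3.
  m = 0110 → c = 0100011, weight = 3.
  m = 1110 → c = 1010010, weight = 3.
  m = 0001 → c = 0100001, weight = 2.
  m = 1001 → c = 1010000, weight = 2.
  m = 0101 → c = 0110110, weight = 4.
  m = 1101 → c = 1000111, weight = 4.
  m = 0011 → c = 0010101, weight = 3.
  m = 1011 → c = 1100100, weight = 3.
  m = 0111 → c = 0000010, weight = 1.
  m = 1111 → c = 1110011, weight = 5.
Tally weights:
  weight 0: 1 codewords.
  weight 1: 1 codewords.
  weight 2: 2 codewords.
  weight 3: 6 codewords.
  weight 4: 5 codewords.
  weight 5: 1 codewords.
Minimum distance d = smallest w > 0 with A_w > 0 = 1.
Sanity: Σ A_w = 16 = 2^4 = 16 ✓.


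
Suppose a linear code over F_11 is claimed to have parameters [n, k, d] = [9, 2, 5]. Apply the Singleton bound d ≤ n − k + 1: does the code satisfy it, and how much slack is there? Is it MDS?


Singleton RHS = n − k + 1 = 8, slack = 3, bound satisfied, not MDS.

Singleton bound: d ≤ n − k + 1.
Here n = 9, k = 2, so n − k + 1 = 8.
Given d = 5, check d ≤ 8: YES.
Slack = (n − k + 1) − d = 3.
The code is NOT MDS (slack = 3 > 0).
Description: the claimed parameters are [9, 2, 5]_11; such a code would be non-MDS.


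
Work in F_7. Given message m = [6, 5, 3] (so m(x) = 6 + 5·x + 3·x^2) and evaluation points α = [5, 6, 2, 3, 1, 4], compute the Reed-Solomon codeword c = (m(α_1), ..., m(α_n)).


c = [1, 4, 0, 6, 0, 4]

Message polynomial: m(x) = 6 + 5·x + 3·x^2 (mod 7).
For each evaluation point α_i, compute m(α_i) mod 7:
  α_1 = 5: Horner steps 3 → 6 → 1, so m(5) = 1.
  α_2 = 6: Horner steps 3 → 2 → 4, so m(6) = 4.
  α_3 = 2: Horner steps 3 → 4 → 0, so m(2) = 0.
  α_4 = 3: Horner steps 3 → 0 → 6, so m(3) = 6.
  α_5 = 1: Horner steps 3 → 1 → 0, so m(1) = 0.
  α_6 = 4: Horner steps 3 → 3 → 4, so m(4) = 4.
Codeword c = [1, 4, 0, 6, 0, 4] ∈ F_7^6.


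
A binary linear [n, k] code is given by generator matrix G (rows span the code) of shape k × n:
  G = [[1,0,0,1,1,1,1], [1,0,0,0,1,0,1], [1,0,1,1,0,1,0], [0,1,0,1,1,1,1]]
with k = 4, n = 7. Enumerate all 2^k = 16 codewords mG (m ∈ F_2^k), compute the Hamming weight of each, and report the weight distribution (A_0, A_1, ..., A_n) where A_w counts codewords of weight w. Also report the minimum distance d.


Weight distribution: A_0 = 1, A_2 = 4, A_3 = 3, A_4 = 3, A_5 = 4, A_7 = 1. Minimum distance d = 2.

Enumerate all 2^4 = 16 messages m ∈ F_2^4.
For each, compute codeword c = mG in F_2^7, then tally its weight.
  m = 0000 → c = 0000000, weight = 0.
  m = 1000 → c = 1001111, weight = 5.
  m = 0100 → c = 1000101, weight = 3.
  m = 1100 → c = 0001010, weight = 2.
  m = 0010 → c = 1011010, weight = 4.
  m = 1010 → c = 0010101, weight = 3.
  m = 0110 → c = 0011111, weight = 5.
  m = 1110 → c = 1010000, weight = 2.
  m = 0001 → c = 0101111, weight = 5.
  m = 1001 → c = 1100000, weight = 2.
  m = 0101 → c = 1101010, weight = 4.
  m = 1101 → c = 0100101, weight = 3.
  m = 0011 → c = 1110101, weight = 5.
  m = 1011 → c = 0111010, weight = 4.
  m = 0111 → c = 0110000, weight = 2.
  m = 1111 → c = 1111111, weight = 7.
Tally weights:
  weight 0: 1 codewords.
  weight 2: 4 codewords.
  weight 3: 3 codewords.
  weight 4: 3 codewords.
  weight 5: 4 codewords.
  weight 7: 1 codewords.
Minimum distance d = smallest w > 0 with A_w > 0 = 2.
Sanity: Σ A_w = 16 = 2^4 = 16 ✓.


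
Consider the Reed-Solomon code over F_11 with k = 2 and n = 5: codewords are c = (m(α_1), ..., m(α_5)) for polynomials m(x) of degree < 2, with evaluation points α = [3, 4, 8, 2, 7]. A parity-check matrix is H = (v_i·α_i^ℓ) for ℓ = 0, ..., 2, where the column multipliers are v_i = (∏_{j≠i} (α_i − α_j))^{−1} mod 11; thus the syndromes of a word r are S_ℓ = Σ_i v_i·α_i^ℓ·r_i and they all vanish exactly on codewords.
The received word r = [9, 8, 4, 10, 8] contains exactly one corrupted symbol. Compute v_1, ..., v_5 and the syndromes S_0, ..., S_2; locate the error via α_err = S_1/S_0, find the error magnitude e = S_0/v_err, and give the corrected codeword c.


S = (6, 9, 8), error at position 5, error magnitude e = 3, c = [9, 8, 4, 10, 5].

Step 1: column multipliers v_i = (∏_{j≠i}(α_i − α_j))^{−1} mod 11.
  i = 1 (α = 3): (3−4)(3−8)(3−2)(3−7) = (−1)·(−5)·1·(−4) = −20 ≡ 2, so v_1 = 2^{−1} = 6 (mod 11).
  i = 2 (α = 4): (4−3)(4−8)(4−2)(4−7) = 1·(−4)·2·(−3) = 24 ≡ 2, so v_2 = 2^{−1} = 6 (mod 11).
  i = 3 (α = 8): (8−3)(8−4)(8−2)(8−7) = 5·4·6·1 = 120 ≡ 10, so v_3 = 10^{−1} = 10 (mod 11).
  i = 4 (α = 2): (2−3)(2−4)(2−8)(2−7) = (−1)·(−2)·(−6)·(−5) = 60 ≡ 5, so v_4 = 5^{−1} = 9 (mod 11).
  i = 5 (α = 7): (7−3)(7−4)(7−8)(7−2) = 4·3·(−1)·5 = −60 ≡ 6, so v_5 = 6^{−1} = 2 (mod 11).
  v = [6, 6, 10, 9, 2].
Step 2: syndromes of r = [9, 8, 4, 10, 8] (all sums mod 11).
  S_0 = Σ v_i r_i = 6·9 + 6·8 + 10·4 + 9·10 + 2·8 = 248 ≡ 6.
  S_1 = Σ v_i α_i r_i = 6·3·9 + 6·4·8 + 10·8·4 + 9·2·10 + 2·7·8 = 966 ≡ 9.
  α_i^2 mod 11 = [9, 5, 9, 4, 5].
  S_2 = Σ v_i α_i^2 r_i = 6·9·9 + 6·5·8 + 10·9·4 + 9·4·10 + 2·5·8 = 1526 ≡ 8.
  S = (6, 9, 8) ≠ 0, so r is not a codeword (an error is present).
Step 3: locate the error. For a single error e at position i, S_ℓ = v_i·e·α_i^ℓ, so α_err = S_1/S_0.
  S_0^{−1} = 6^{−1} = 2 (mod 11), so α_err = 9·2 = 18 ≡ 7 = α_5. Error position i = 5.
  Consistency check: S_2/S_1 = 8·5 = 40 ≡ 7 = α_err ✓ (single-error assumption holds).
Step 4: error magnitude e = S_0/v_5 = S_0·∏_{j≠5}(α_5 − α_j) = 6·6 = 36 ≡ 3 (mod 11).
Step 5: correct position 5: c_5 = r_5 − e = 8 − 3 ≡ 5 (mod 11). Hence c = [9, 8, 4, 10, 5].
  Check: interpolating c through the α_i gives m(x) = 1 + 10·x (degree < 2) with m(α_i) = c_i for every i, so c is indeed a codeword.


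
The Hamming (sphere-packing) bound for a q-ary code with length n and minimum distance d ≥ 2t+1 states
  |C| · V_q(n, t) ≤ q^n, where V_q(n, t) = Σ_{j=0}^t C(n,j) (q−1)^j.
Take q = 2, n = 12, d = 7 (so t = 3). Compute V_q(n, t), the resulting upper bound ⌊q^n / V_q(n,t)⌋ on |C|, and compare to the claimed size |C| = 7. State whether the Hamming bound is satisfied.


V_q(n, t) = 299, q^n = 4096, Hamming bound = 13, |C| = 7 ≤ bound (satisfied).

Step 1: Compute V_q(n, t) = Σ_{j=0}^3 C(n, j) (q−1)^j.
  j = 0: C(12,0)·(1)^0 = 1·1 = 1.
  j = 1: C(12,1)·(1)^1 = 12·1 = 12.
  j = 2: C(12,2)·(1)^2 = 66·1 = 66.
  j = 3: C(12,3)·(1)^3 = 220·1 = 220.
  V_q(n, t) = 1 + 12 + 66 + 220 = 299.
Step 2: q^n = 2^12 = 4096.
Step 3: Hamming bound ⌊q^n / V_q(n,t)⌋ = ⌊4096/299⌋ = 13.
Step 4: Compare |C| = 7 to 13: satisfied.
The claimed |C| lies below the Hamming bound.


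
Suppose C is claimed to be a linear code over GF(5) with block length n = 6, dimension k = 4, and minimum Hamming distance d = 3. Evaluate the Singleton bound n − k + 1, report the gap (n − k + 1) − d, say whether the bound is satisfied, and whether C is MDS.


Singleton RHS = n − k + 1 = 3, slack = 0, bound satisfied, MDS.

Singleton bound: d ≤ n − k + 1.
Here n = 6, k = 4, so n − k + 1 = 3.
Given d = 3, check d ≤ 3: YES.
Slack = (n − k + 1) − d = 0.
The code is MDS (slack = 0).
Description: the claimed parameters are [6, 4, 3]_5; such a code would be MDS (meets Singleton bound).


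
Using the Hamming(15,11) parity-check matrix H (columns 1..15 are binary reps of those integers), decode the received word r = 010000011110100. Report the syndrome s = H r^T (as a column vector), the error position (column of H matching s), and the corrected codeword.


s = (1, 1, 1, 1)^T, error position = 15, corrected codeword c = 010000011110101

Compute s = H r^T mod 2 one row at a time:
  s_1 = 1 + 1 + 1 + 1 + 0 + 1 + 0 + 0 = 5 ≡ 1 (mod 2).
  s_2 = 0 + 0 + 0 + 0 + 0 + 1 + 0 + 0 = 1 ≡ 1 (mod 2).
  s_3 = 1 + 0 + 0 + 0 + 1 + 1 + 0 + 0 = 3 ≡ 1 (mod 2).
  s_4 = 0 + 0 + 0 + 0 + 1 + 1 + 1 + 0 = 3 ≡ 1 (mod 2).
s = (1, 1, 1, 1)^T — this equals column 15 of H (binary 1111), so error is at position 15.
Correct: flip bit 15 of r = 010000011110100 to get c = 010000011110101.


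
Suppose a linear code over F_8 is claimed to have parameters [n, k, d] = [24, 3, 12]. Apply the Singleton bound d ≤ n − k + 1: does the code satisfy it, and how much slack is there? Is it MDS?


Singleton RHS = n − k + 1 = 22, slack = 10, bound satisfied, not MDS.

Singleton bound: d ≤ n − k + 1.
Here n = 24, k = 3, so n − k + 1 = 22.
Given d = 12, check d ≤ 22: YES.
Slack = (n − k + 1) − d = 10.
The code is NOT MDS (slack = 10 > 0).
Description: the claimed parameters are [24, 3, 12]_8; such a code would be non-MDS.


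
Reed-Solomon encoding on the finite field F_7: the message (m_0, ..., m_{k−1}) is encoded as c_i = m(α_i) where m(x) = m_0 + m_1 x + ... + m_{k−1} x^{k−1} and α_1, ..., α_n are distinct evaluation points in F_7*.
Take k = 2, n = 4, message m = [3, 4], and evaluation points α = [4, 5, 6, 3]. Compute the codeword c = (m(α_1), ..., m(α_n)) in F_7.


c = [5, 2, 6, 1]

Message polynomial: m(x) = 3 + 4·x (mod 7).
For each evaluation point α_i, compute m(α_i) mod 7:
  α_1 = 4: Horner steps 4 → 5, so m(4) = 5.
  α_2 = 5: Horner steps 4 → 2, so m(5) = 2.
  α_3 = 6: Horner steps 4 → 6, so m(6) = 6.
  α_4 = 3: Horner steps 4 → 1, so m(3) = 1.
Codeword c = [5, 2, 6, 1] ∈ F_7^4.


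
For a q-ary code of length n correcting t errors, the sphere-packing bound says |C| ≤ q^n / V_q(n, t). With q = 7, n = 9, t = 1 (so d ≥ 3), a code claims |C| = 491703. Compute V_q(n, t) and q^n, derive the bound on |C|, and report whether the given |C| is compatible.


V_q(n, t) = 55, q^n = 40353607, Hamming bound = 733701, |C| = 491703 ≤ bound (satisfied).

Step 1: Compute V_q(n, t) = Σ_{j=0}^1 C(n, j) (q−1)^j.
  j = 0: C(9,0)·(6)^0 = 1·1 = 1.
  j = 1: C(9,1)·(6)^1 = 9·6 = 54.
  V_q(n, t) = 1 + 54 = 55.
Step 2: q^n = 7^9 = 40353607.
Step 3: Hamming bound ⌊q^n / V_q(n,t)⌋ = ⌊40353607/55⌋ = 733701.
Step 4: Compare |C| = 491703 to 733701: satisfied.
The claimed |C| lies below the Hamming bound.


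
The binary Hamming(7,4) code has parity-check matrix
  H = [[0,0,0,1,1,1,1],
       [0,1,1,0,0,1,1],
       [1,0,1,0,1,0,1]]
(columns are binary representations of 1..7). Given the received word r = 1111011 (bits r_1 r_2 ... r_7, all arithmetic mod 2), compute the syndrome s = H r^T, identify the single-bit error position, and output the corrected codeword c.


s = (1, 0, 1)^T, error position = 5, corrected codeword c = 1111111

Compute s = H r^T mod 2 one row at a time:
  s_1 = 1 + 0 + 1 + 1 = 3 ≡ 1 (mod 2).
  s_2 = 1 + 1 + 1 + 1 = 4 ≡ 0 (mod 2).
  s_3 = 1 + 1 + 0 + 1 = 3 ≡ 1 (mod 2).
s = (1, 0, 1)^T — this equals column 5 of H (binary 101), so error is at position 5.
Correct: flip bit 5 of r = 1111011 to get c = 1111111.


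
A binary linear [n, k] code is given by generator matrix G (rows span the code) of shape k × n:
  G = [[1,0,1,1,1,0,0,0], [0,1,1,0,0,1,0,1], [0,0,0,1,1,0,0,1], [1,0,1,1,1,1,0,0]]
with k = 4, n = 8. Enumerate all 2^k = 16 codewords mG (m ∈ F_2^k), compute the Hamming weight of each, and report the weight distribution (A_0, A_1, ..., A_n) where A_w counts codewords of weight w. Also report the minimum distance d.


Weight distribution: A_0 = 1, A_1 = 1, A_2 = 1, A_3 = 4, A_4 = 5, A_5 = 3, A_6 = 1. Minimum distance d = 1.

Enumerate all 2^4 = 16 messages m ∈ F_2^4.
For each, compute codeword c = mG in F_2^8, then tally its weight.
  m = 0000 → c = 00000000, weight = 0.
  m = 1000 → c = 10111000, weight = 4.
  m = 0100 → c = 01100101, weight = 4.
  m = 1100 → c = 11011101, weight = 6.
  m = 0010 → c = 00011001, weight = 3.
  m = 1010 → c = 10100001, weight = 3.
  m = 0110 → c = 01111100, weight = 5.
  m = 1110 → c = 11000100, weight = 3.
  m = 0001 → c = 10111100, weight = 5.
  m = 1001 → c = 00000100, weight = 1.
  m = 0101 → c = 11011001, weight = 5.
  m = 1101 → c = 01100001, weight = 3.
  m = 0011 → c = 10100101, weight = 4.
  m = 1011 → c = 00011101, weight = 4.
  m = 0111 → c = 11000000, weight = 2.
  m = 1111 → c = 01111000, weight = 4.
Tally weights:
  weight 0: 1 codewords.
  weight 1: 1 codewords.
  weight 2: 1 codewords.
  weight 3: 4 codewords.
  weight 4: 5 codewords.
  weight 5: 3 codewords.
  weight 6: 1 codewords.
Minimum distance d = smallest w > 0 with A_w > 0 = 1.
Sanity: Σ A_w = 16 = 2^4 = 16 ✓.


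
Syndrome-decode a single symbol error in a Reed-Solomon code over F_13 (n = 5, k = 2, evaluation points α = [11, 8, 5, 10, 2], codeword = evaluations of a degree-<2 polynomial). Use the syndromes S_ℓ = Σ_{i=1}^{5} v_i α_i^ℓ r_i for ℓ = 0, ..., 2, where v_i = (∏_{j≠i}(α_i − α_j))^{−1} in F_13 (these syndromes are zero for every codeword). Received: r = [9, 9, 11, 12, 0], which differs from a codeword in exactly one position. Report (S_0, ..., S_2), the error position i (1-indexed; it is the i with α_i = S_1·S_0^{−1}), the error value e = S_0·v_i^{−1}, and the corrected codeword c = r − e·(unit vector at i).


S = (9, 8, 10), error at position 1, error magnitude e = 2, c = [7, 9, 11, 12, 0].

Step 1: column multipliers v_i = (∏_{j≠i}(α_i − α_j))^{−1} mod 13.
  i = 1 (α = 11): (11−8)(11−5)(11−10)(11−2) = 3·6·1·9 = 162 ≡ 6, so v_1 = 6^{−1} = 11 (mod 13).
  i = 2 (α = 8): (8−11)(8−5)(8−10)(8−2) = (−3)·3·(−2)·6 = 108 ≡ 4, so v_2 = 4^{−1} = 10 (mod 13).
  i = 3 (α = 5): (5−11)(5−8)(5−10)(5−2) = (−6)·(−3)·(−5)·3 = −270 ≡ 3, so v_3 = 3^{−1} = 9 (mod 13).
  i = 4 (α = 10): (10−11)(10−8)(10−5)(10−2) = (−1)·2·5·8 = −80 ≡ 11, so v_4 = 11^{−1} = 6 (mod 13).
  i = 5 (α = 2): (2−11)(2−8)(2−5)(2−10) = (−9)·(−6)·(−3)·(−8) = 1296 ≡ 9, so v_5 = 9^{−1} = 3 (mod 13).
  v = [11, 10, 9, 6, 3].
Step 2: syndromes of r = [9, 9, 11, 12, 0] (all sums mod 13).
  S_0 = Σ v_i r_i = 11·9 + 10·9 + 9·11 + 6·12 + 3·0 = 360 ≡ 9.
  S_1 = Σ v_i α_i r_i = 11·11·9 + 10·8·9 + 9·5·11 + 6·10·12 + 3·2·0 = 3024 ≡ 8.
  α_i^2 mod 13 = [4, 12, 12, 9, 4].
  S_2 = Σ v_i α_i^2 r_i = 11·4·9 + 10·12·9 + 9·12·11 + 6·9·12 + 3·4·0 = 3312 ≡ 10.
  S = (9, 8, 10) ≠ 0, so r is not a codeword (an error is present).
Step 3: locate the error. For a single error e at position i, S_ℓ = v_i·e·α_i^ℓ, so α_err = S_1/S_0.
  S_0^{−1} = 9^{−1} = 3 (mod 13), so α_err = 8·3 = 24 ≡ 11 = α_1. Error position i = 1.
  Consistency check: S_2/S_1 = 10·5 = 50 ≡ 11 = α_err ✓ (single-error assumption holds).
Step 4: error magnitude e = S_0/v_1 = S_0·∏_{j≠1}(α_1 − α_j) = 9·6 = 54 ≡ 2 (mod 13).
Step 5: correct position 1: c_1 = r_1 − e = 9 − 2 ≡ 7 (mod 13). Hence c = [7, 9, 11, 12, 0].
  Check: interpolating c through the α_i gives m(x) = 10 + 8·x (degree < 2) with m(α_i) = c_i for every i, so c is indeed a codeword.


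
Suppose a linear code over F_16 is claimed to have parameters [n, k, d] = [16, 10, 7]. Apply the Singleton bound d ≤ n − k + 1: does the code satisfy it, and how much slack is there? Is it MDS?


Singleton RHS = n − k + 1 = 7, slack = 0, bound satisfied, MDS.

Singleton bound: d ≤ n − k + 1.
Here n = 16, k = 10, so n − k + 1 = 7.
Given d = 7, check d ≤ 7: YES.
Slack = (n − k + 1) − d = 0.
The code is MDS (slack = 0).
Description: the claimed parameters are [16, 10, 7]_16; such a code would be MDS (meets Singleton bound).


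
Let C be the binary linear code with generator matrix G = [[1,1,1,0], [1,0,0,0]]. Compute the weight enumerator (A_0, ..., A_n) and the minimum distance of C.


Weight distribution: A_0 = 1, A_1 = 1, A_2 = 1, A_3 = 1. Minimum distance d = 1.

Enumerate all 2^2 = 4 messages m ∈ F_2^2.
For each, compute codeword c = mG in F_2^4, then tally its weight.
  m = 00 → c = 0000, weight = 0.
  m = 10 → c = 1110, weight = 3.
  m = 01 → c = 1000, weight = 1.
  m = 11 → c = 0110, weight = 2.
Tally weights:
  weight 0: 1 codewords.
  weight 1: 1 codewords.
  weight 2: 1 codewords.
  weight 3: 1 codewords.
Minimum distance d = smallest w > 0 with A_w > 0 = 1.
Sanity: Σ A_w = 4 = 2^2 = 4 ✓.


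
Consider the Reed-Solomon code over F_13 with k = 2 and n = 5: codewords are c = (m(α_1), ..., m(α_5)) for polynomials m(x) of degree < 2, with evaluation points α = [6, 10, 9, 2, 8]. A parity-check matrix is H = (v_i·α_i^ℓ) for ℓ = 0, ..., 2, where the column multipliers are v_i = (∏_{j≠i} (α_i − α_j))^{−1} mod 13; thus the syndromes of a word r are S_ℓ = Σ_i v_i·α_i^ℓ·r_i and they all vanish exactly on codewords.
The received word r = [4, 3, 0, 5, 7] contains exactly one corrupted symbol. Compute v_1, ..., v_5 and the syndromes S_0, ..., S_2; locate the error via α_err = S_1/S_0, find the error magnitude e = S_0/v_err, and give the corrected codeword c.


S = (8, 12, 5), error at position 5, error magnitude e = 10, c = [4, 3, 0, 5, 10].

Step 1: column multipliers v_i = (∏_{j≠i}(α_i − α_j))^{−1} mod 13.
  i = 1 (α = 6): (6−10)(6−9)(6−2)(6−8) = (−4)·(−3)·4·(−2) = −96 ≡ 8, so v_1 = 8^{−1} = 5 (mod 13).
  i = 2 (α = 10): (10−6)(10−9)(10−2)(10−8) = 4·1·8·2 = 64 ≡ 12, so v_2 = 12^{−1} = 12 (mod 13).
  i = 3 (α = 9): (9−6)(9−10)(9−2)(9−8) = 3·(−1)·7·1 = −21 ≡ 5, so v_3 = 5^{−1} = 8 (mod 13).
  i = 4 (α = 2): (2−6)(2−10)(2−9)(2−8) = (−4)·(−8)·(−7)·(−6) = 1344 ≡ 5, so v_4 = 5^{−1} = 8 (mod 13).
  i = 5 (α = 8): (8−6)(8−10)(8−9)(8−2) = 2·(−2)·(−1)·6 = 24 ≡ 11, so v_5 = 11^{−1} = 6 (mod 13).
  v = [5, 12, 8, 8, 6].
Step 2: syndromes of r = [4, 3, 0, 5, 7] (all sums mod 13).
  S_0 = Σ v_i r_i = 5·4 + 12·3 + 8·0 + 8·5 + 6·7 = 138 ≡ 8.
  S_1 = Σ v_i α_i r_i = 5·6·4 + 12·10·3 + 8·9·0 + 8·2·5 + 6·8·7 = 896 ≡ 12.
  α_i^2 mod 13 = [10, 9, 3, 4, 12].
  S_2 = Σ v_i α_i^2 r_i = 5·10·4 + 12·9·3 + 8·3·0 + 8·4·5 + 6·12·7 = 1188 ≡ 5.
  S = (8, 12, 5) ≠ 0, so r is not a codeword (an error is present).
Step 3: locate the error. For a single error e at position i, S_ℓ = v_i·e·α_i^ℓ, so α_err = S_1/S_0.
  S_0^{−1} = 8^{−1} = 5 (mod 13), so α_err = 12·5 = 60 ≡ 8 = α_5. Error position i = 5.
  Consistency check: S_2/S_1 = 5·12 = 60 ≡ 8 = α_err ✓ (single-error assumption holds).
Step 4: error magnitude e = S_0/v_5 = S_0·∏_{j≠5}(α_5 − α_j) = 8·11 = 88 ≡ 10 (mod 13).
Step 5: correct position 5: c_5 = r_5 − e = 7 − 10 ≡ 10 (mod 13). Hence c = [4, 3, 0, 5, 10].
  Check: interpolating c through the α_i gives m(x) = 12 + 3·x (degree < 2) with m(α_i) = c_i for every i, so c is indeed a codeword.


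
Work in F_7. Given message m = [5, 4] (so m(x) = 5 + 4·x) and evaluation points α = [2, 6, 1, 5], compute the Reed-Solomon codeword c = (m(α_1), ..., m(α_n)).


c = [6, 1, 2, 4]

Message polynomial: m(x) = 5 + 4·x (mod 7).
For each evaluation point α_i, compute m(α_i) mod 7:
  α_1 = 2: Horner steps 4 → 6, so m(2) = 6.
  α_2 = 6: Horner steps 4 → 1, so m(6) = 1.
  α_3 = 1: Horner steps 4 → 2, so m(1) = 2.
  α_4 = 5: Horner steps 4 → 4, so m(5) = 4.
Codeword c = [6, 1, 2, 4] ∈ F_7^4.


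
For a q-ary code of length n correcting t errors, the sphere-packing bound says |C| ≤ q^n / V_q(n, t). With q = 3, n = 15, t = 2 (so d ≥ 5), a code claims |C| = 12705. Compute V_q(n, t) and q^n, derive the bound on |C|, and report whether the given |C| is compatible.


V_q(n, t) = 451, q^n = 14348907, Hamming bound = 31815, |C| = 12705 ≤ bound (satisfied).

Step 1: Compute V_q(n, t) = Σ_{j=0}^2 C(n, j) (q−1)^j.
  j = 0: C(15,0)·(2)^0 = 1·1 = 1.
  j = 1: C(15,1)·(2)^1 = 15·2 = 30.
  j = 2: C(15,2)·(2)^2 = 105·4 = 420.
  V_q(n, t) = 1 + 30 + 420 = 451.
Step 2: q^n = 3^15 = 14348907.
Step 3: Hamming bound ⌊q^n / V_q(n,t)⌋ = ⌊14348907/451⌋ = 31815.
Step 4: Compare |C| = 12705 to 31815: satisfied.
The claimed |C| lies below the Hamming bound.


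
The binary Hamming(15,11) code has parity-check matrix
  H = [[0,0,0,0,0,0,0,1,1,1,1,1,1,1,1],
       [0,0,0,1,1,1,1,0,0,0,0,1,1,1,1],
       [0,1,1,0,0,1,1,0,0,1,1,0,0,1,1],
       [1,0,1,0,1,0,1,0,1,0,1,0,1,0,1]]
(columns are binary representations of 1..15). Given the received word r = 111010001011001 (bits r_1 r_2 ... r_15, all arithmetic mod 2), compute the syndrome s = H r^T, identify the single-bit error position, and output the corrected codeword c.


s = (0, 1, 0, 0)^T, error position = 4, corrected codeword c = 111110001011001

Compute s = H r^T mod 2 one row at a time:
  s_1 = 0 + 1 + 0 + 1 + 1 + 0 + 0 + 1 = 4 ≡ 0 (mod 2).
  s_2 = 0 + 1 + 0 + 0 + 1 + 0 + 0 + 1 = 3 ≡ 1 (mod 2).
  s_3 = 1 + 1 + 0 + 0 + 0 + 1 + 0 + 1 = 4 ≡ 0 (mod 2).
  s_4 = 1 + 1 + 1 + 0 + 1 + 1 + 0 + 1 = 6 ≡ 0 (mod 2).
s = (0, 1, 0, 0)^T — this equals column 4 of H (binary 0100), so error is at position 4.
Correct: flip bit 4 of r = 111010001011001 to get c = 111110001011001.


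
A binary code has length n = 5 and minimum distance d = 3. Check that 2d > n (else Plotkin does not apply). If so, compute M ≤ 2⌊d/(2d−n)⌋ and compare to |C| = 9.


Plotkin bound M ≤ 6; given |C| = 9 > bound (violated).

Check applicability: 2d = 6, n = 5.
2d − n = 1 > 0, so Plotkin applies.
Compute d/(2d−n) = 3/1 ≈ 3.0000.
⌊d/(2d−n)⌋ = 3.
Plotkin bound: M ≤ 2·3 = 6.
Given |C| = 9, check: VIOLATED.
This |C| is above the Plotkin bound, so no binary code with n = 5, d = 3 and 9 codewords exists.


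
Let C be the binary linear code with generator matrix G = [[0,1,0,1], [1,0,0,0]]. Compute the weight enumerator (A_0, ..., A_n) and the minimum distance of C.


Weight distribution: A_0 = 1, A_1 = 1, A_2 = 1, A_3 = 1. Minimum distance d = 1.

Enumerate all 2^2 = 4 messages m ∈ F_2^2.
For each, compute codeword c = mG in F_2^4, then tally its weight.
  m = 00 → c = 0000, weight = 0.
  m = 10 → c = 0101, weight = 2.
  m = 01 → c = 1000, weight = 1.
  m = 11 → c = 1101, weight = 3.
Tally weights:
  weight 0: 1 codewords.
  weight 1: 1 codewords.
  weight 2: 1 codewords.
  weight 3: 1 codewords.
Minimum distance d = smallest w > 0 with A_w > 0 = 1.
Sanity: Σ A_w = 4 = 2^2 = 4 ✓.


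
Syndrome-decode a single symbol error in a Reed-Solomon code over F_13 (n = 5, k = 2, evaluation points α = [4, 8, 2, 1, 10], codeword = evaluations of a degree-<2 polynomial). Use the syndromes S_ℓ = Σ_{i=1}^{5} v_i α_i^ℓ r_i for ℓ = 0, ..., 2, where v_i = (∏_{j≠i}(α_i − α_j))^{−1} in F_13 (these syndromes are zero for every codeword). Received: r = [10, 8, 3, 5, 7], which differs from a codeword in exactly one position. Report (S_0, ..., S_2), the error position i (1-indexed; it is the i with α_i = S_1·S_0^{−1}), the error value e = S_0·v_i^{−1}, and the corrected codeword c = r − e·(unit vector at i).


S = (12, 11, 9), error at position 3, error magnitude e = 5, c = [10, 8, 11, 5, 7].

Step 1: column multipliers v_i = (∏_{j≠i}(α_i − α_j))^{−1} mod 13.
  i = 1 (α = 4): (4−8)(4−2)(4−1)(4−10) = (−4)·2·3·(−6) = 144 ≡ 1, so v_1 = 1^{−1} = 1 (mod 13).
  i = 2 (α = 8): (8−4)(8−2)(8−1)(8−10) = 4·6·7·(−2) = −336 ≡ 2, so v_2 = 2^{−1} = 7 (mod 13).
  i = 3 (α = 2): (2−4)(2−8)(2−1)(2−10) = (−2)·(−6)·1·(−8) = −96 ≡ 8, so v_3 = 8^{−1} = 5 (mod 13).
  i = 4 (α = 1): (1−4)(1−8)(1−2)(1−10) = (−3)·(−7)·(−1)·(−9) = 189 ≡ 7, so v_4 = 7^{−1} = 2 (mod 13).
  i = 5 (α = 10): (10−4)(10−8)(10−2)(10−1) = 6·2·8·9 = 864 ≡ 6, so v_5 = 6^{−1} = 11 (mod 13).
  v = [1, 7, 5, 2, 11].
Step 2: syndromes of r = [10, 8, 3, 5, 7] (all sums mod 13).
  S_0 = Σ v_i r_i = 1·10 + 7·8 + 5·3 + 2·5 + 11·7 = 168 ≡ 12.
  S_1 = Σ v_i α_i r_i = 1·4·10 + 7·8·8 + 5·2·3 + 2·1·5 + 11·10·7 = 1298 ≡ 11.
  α_i^2 mod 13 = [3, 12, 4, 1, 9].
  S_2 = Σ v_i α_i^2 r_i = 1·3·10 + 7·12·8 + 5·4·3 + 2·1·5 + 11·9·7 = 1465 ≡ 9.
  S = (12, 11, 9) ≠ 0, so r is not a codeword (an error is present).
Step 3: locate the error. For a single error e at position i, S_ℓ = v_i·e·α_i^ℓ, so α_err = S_1/S_0.
  S_0^{−1} = 12^{−1} = 12 (mod 13), so α_err = 11·12 = 132 ≡ 2 = α_3. Error position i = 3.
  Consistency check: S_2/S_1 = 9·6 = 54 ≡ 2 = α_err ✓ (single-error assumption holds).
Step 4: error magnitude e = S_0/v_3 = S_0·∏_{j≠3}(α_3 − α_j) = 12·8 = 96 ≡ 5 (mod 13).
Step 5: correct position 3: c_3 = r_3 − e = 3 − 5 ≡ 11 (mod 13). Hence c = [10, 8, 11, 5, 7].
  Check: interpolating c through the α_i gives m(x) = 12 + 6·x (degree < 2) with m(α_i) = c_i for every i, so c is indeed a codeword.


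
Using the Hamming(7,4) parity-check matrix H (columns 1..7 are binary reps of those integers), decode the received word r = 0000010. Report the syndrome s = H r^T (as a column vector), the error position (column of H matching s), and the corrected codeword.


s = (1, 1, 0)^T, error position = 6, corrected codeword c = 0000000

Compute s = H r^T mod 2 one row at a time:
  s_1 = 0 + 0 + 1 + 0 = 1 ≡ 1 (mod 2).
  s_2 = 0 + 0 + 1 + 0 = 1 ≡ 1 (mod 2).
  s_3 = 0 + 0 + 0 + 0 = 0 ≡ 0 (mod 2).
s = (1, 1, 0)^T — this equals column 6 of H (binary 110), so error is at position 6.
Correct: flip bit 6 of r = 0000010 to get c = 0000000.


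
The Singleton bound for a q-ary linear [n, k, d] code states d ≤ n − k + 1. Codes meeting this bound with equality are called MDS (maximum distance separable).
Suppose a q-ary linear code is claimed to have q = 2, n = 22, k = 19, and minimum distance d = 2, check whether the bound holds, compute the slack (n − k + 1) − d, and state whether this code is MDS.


Singleton RHS = n − k + 1 = 4, slack = 2, bound satisfied, not MDS.

Singleton bound: d ≤ n − k + 1.
Here n = 22, k = 19, so n − k + 1 = 4.
Given d = 2, check d ≤ 4: YES.
Slack = (n − k + 1) − d = 2.
The code is NOT MDS (slack = 2 > 0).
Description: the claimed parameters are [22, 19, 2]_2; such a code would be non-MDS.


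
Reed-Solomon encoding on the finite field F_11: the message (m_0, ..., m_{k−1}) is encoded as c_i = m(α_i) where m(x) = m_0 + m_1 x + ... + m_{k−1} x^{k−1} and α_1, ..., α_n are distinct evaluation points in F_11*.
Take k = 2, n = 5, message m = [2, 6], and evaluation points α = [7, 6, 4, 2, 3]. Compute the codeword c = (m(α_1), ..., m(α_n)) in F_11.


c = [0, 5, 4, 3, 9]

Message polynomial: m(x) = 2 + 6·x (mod 11).
For each evaluation point α_i, compute m(α_i) mod 11:
  α_1 = 7: Horner steps 6 → 0, so m(7) = 0.
  α_2 = 6: Horner steps 6 → 5, so m(6) = 5.
  α_3 = 4: Horner steps 6 → 4, so m(4) = 4.
  α_4 = 2: Horner steps 6 → 3, so m(2) = 3.
  α_5 = 3: Horner steps 6 → 9, so m(3) = 9.
Codeword c = [0, 5, 4, 3, 9] ∈ F_11^5.


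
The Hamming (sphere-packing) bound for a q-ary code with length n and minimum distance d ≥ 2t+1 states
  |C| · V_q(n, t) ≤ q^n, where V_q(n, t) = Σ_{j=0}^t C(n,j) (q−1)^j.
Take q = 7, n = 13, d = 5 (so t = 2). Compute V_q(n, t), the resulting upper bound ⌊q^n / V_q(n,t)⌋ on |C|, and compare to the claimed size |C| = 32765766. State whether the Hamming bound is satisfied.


V_q(n, t) = 2887, q^n = 96889010407, Hamming bound = 33560446, |C| = 32765766 ≤ bound (satisfied).

Step 1: Compute V_q(n, t) = Σ_{j=0}^2 C(n, j) (q−1)^j.
  j = 0: C(13,0)·(6)^0 = 1·1 = 1.
  j = 1: C(13,1)·(6)^1 = 13·6 = 78.
  j = 2: C(13,2)·(6)^2 = 78·36 = 2808.
  V_q(n, t) = 1 + 78 + 2808 = 2887.
Step 2: q^n = 7^13 = 96889010407.
Step 3: Hamming bound ⌊q^n / V_q(n,t)⌋ = ⌊96889010407/2887⌋ = 33560446.
Step 4: Compare |C| = 32765766 to 33560446: satisfied.
The claimed |C| lies below the Hamming bound.


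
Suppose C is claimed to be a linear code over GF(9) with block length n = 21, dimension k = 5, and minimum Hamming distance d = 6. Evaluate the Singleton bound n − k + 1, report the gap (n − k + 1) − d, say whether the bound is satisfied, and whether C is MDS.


Singleton RHS = n − k + 1 = 17, slack = 11, bound satisfied, not MDS.

Singleton bound: d ≤ n − k + 1.
Here n = 21, k = 5, so n − k + 1 = 17.
Given d = 6, check d ≤ 17: YES.
Slack = (n − k + 1) − d = 11.
The code is NOT MDS (slack = 11 > 0).
Description: the claimed parameters are [21, 5, 6]_9; such a code would be non-MDS.


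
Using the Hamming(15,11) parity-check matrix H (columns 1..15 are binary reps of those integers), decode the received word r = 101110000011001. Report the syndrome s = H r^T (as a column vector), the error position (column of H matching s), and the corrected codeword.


s = (1, 0, 1, 1)^T, error position = 11, corrected codeword c = 101110000001001

Compute s = H r^T mod 2 one row at a time:
  s_1 = 0 + 0 + 0 + 1 + 1 + 0 + 0 + 1 = 3 ≡ 1 (mod 2).
  s_2 = 1 + 1 + 0 + 0 + 1 + 0 + 0 + 1 = 4 ≡ 0 (mod 2).
  s_3 = 0 + 1 + 0 + 0 + 0 + 1 + 0 + 1 = 3 ≡ 1 (mod 2).
  s_4 = 1 + 1 + 1 + 0 + 0 + 1 + 0 + 1 = 5 ≡ 1 (mod 2).
s = (1, 0, 1, 1)^T — this equals column 11 of H (binary 1011), so error is at position 11.
Correct: flip bit 11 of r = 101110000011001 to get c = 101110000001001.


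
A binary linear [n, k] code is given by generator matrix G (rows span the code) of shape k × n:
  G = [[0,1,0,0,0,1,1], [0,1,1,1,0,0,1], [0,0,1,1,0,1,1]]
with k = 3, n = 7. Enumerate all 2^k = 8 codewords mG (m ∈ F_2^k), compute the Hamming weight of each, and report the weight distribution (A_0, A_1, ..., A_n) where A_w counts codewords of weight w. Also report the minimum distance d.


Weight distribution: A_0 = 1, A_1 = 1, A_2 = 1, A_3 = 3, A_4 = 2. Minimum distance d = 1.

Enumerate all 2^3 = 8 messages m ∈ F_2^3.
For each, compute codeword c = mG in F_2^7, then tally its weight.
  m = 000 → c = 0000000, weight = 0.
  m = 100 → c = 0100011, weight = 3.
  m = 010 → c = 0111001, weight = 4.
  m = 110 → c = 0011010, weight = 3.
  m = 001 → c = 0011011, weight = 4.
  m = 101 → c = 0111000, weight = 3.
  m = 011 → c = 0100010, weight = 2.
  m = 111 → c = 0000001, weight = 1.
Tally weights:
  weight 0: 1 codewords.
  weight 1: 1 codewords.
  weight 2: 1 codewords.
  weight 3: 3 codewords.
  weight 4: 2 codewords.
Minimum distance d = smallest w > 0 with A_w > 0 = 1.
Sanity: Σ A_w = 8 = 2^3 = 8 ✓.
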